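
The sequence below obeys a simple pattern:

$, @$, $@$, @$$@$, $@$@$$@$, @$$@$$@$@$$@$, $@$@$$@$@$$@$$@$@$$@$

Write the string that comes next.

@$$@$$@$@$$@$$@$@$$@$@$$@$$@$@$$@$

Each term (from the third on) is the two preceding terms concatenated in order: term 3 = $·@$ = $@$.
The next term joins @$$@$$@$@$$@$ and $@$@$$@$@$$@$$@$@$$@$.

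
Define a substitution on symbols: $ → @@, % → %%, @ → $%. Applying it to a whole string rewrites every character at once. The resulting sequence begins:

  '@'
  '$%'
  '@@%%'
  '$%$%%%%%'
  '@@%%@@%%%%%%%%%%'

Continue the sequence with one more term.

$%$%%%%%$%$%%%%%%%%%%%%%%%%%%%%%

Applying the rule to each of the 16 symbols of @@%%@@%%%%%%%%%% gives the pieces $% $% %% %% $% $% %% %% %% %% %% %% %% %% %% %%, which concatenate to the answer.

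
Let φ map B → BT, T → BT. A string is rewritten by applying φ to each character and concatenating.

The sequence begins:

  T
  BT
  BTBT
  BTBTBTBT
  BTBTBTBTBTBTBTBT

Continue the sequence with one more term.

φ(BTBTBTBTBTBTBTBT) expands symbol-by-symbol to BT BT BT BT BT BT BT BT BT BT BT BT BT BT BT BT; joining the 16 pieces gives the next term.

BTBTBTBTBTBTBTBTBTBTBTBTBTBTBTBT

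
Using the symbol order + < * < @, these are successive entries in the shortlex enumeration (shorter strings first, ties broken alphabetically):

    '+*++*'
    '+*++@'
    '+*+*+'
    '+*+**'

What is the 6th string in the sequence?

Continuing the enumeration 2 steps past +*+**: +*+** → +*+*@ → (answer).

+*+@+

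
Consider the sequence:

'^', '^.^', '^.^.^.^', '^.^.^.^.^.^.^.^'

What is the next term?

s(k+1) = s(k)·.·s(k) — each term doubles the last with '.' between the halves.
Doubling ^.^.^.^.^.^.^.^ with '.' between the halves:

^.^.^.^.^.^.^.^.^.^.^.^.^.^.^.^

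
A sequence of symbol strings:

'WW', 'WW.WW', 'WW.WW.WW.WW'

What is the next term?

Every step duplicates the string with '.' between the halves.
Doubling WW.WW.WW.WW with '.' between the halves:

WW.WW.WW.WW.WW.WW.WW.WW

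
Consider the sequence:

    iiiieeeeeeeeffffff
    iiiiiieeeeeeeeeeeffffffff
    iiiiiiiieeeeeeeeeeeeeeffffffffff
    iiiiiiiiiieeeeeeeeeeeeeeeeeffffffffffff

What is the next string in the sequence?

iiiiiiiiiiiieeeeeeeeeeeeeeeeeeeeffffffffffffff

Reading off run lengths: i runs 4, 6, 8, 10; e runs 8, 11, 14, 17; f runs 6, 8, 10, 12 — each is linear in n, where the shown terms are n = 3, 4, 5, 6.
For the next term, n = 7, so the run lengths are 12, 20, 14.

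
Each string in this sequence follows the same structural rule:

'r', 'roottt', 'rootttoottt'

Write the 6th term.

The strings grow by a fixed suffix oottt each time.
From rootttoottt, 3 further steps: rootttoottt → rootttootttoottt → rootttootttootttoottt → (answer).

rootttootttootttootttoottt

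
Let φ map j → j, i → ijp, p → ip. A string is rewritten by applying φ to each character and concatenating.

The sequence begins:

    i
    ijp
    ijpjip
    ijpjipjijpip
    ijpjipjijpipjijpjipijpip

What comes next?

Applying the rule to each of the 24 symbols of ijpjipjijpipjijpjipijpip gives the pieces ijp j ip j ijp ip j ijp j ip ijp ip j ijp j ip j ijp ip ijp j ip ijp ip, which concatenate to the answer.

ijpjipjijpipjijpjipijpipjijpjipjijpipijpjipijpip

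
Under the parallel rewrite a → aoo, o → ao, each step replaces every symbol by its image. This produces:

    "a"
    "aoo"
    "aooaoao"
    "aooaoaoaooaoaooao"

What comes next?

Rewriting the 17 symbols of aooaoaoaooaoaooao one by one yields aoo ao ao aoo ao aoo ao aoo ao ao aoo ao aoo ao ao aoo ao; concatenated:

aooaoaoaooaoaooaoaooaoaoaooaoaooaoaoaooao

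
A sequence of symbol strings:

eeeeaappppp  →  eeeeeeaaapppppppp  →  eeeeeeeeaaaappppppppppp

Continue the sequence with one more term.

Term n consists of 2n+2 e's, followed by n+1 a's, followed by 3n+2 p's (n = 1, 2, …).
At n = 4 the blocks have lengths 10, 5, 14.

eeeeeeeeeeaaaaapppppppppppppp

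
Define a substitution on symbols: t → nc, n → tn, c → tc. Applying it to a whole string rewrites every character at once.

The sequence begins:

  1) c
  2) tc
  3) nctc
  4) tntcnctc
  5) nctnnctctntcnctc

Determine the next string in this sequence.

tntcnctntntcnctcnctnnctctntcnctc

Replace each of the 16 characters of nctnnctctntcnctc in place — tn tc nc tn tn tc nc tc nc tn nc tc tn tc nc tc — and concatenate.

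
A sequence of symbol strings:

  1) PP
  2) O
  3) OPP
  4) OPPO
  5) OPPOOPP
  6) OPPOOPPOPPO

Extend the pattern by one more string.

Each term (from the third on) is the previous term followed by the one before it: term 3 = O·PP = OPP.
So term 7 is OPPOOPPOPPO·OPPOOPP.

OPPOOPPOPPOOPPOOPP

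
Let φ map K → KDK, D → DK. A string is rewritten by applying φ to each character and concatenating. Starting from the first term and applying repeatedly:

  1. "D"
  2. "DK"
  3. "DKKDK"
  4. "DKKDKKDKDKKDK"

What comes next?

Rewriting the 13 symbols of DKKDKKDKDKKDK one by one yields DK KDK KDK DK KDK KDK DK KDK DK KDK KDK DK KDK; concatenated:

DKKDKKDKDKKDKKDKDKKDKDKKDKKDKDKKDK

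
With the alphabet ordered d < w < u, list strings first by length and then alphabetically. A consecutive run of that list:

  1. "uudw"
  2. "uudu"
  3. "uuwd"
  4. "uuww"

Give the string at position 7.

uuuw

Continuing the enumeration 3 steps past uuww: uuww → uuwu → uuud → (answer).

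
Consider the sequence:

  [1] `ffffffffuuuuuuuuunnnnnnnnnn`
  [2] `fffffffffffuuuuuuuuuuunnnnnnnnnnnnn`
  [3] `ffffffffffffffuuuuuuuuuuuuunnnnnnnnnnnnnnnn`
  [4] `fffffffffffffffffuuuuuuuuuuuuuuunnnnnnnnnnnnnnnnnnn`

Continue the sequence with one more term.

ffffffffffffffffffffuuuuuuuuuuuuuuuuunnnnnnnnnnnnnnnnnnnnnn

Each string has the form f^{3n-1} u^{2n+3} n^{3n+1}, where the shown terms are n = 3, 4, 5, 6.
Setting n = 7 gives 20, 17, 22 characters in each block.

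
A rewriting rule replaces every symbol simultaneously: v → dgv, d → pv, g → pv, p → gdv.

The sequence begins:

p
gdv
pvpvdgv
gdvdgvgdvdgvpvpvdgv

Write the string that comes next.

pvpvdgvpvpvdgvpvpvdgvpvpvdgvgdvdgvgdvdgvpvpvdgv

Replace each of the 19 characters of gdvdgvgdvdgvpvpvdgv in place — pv pv dgv pv pv dgv pv pv dgv pv pv dgv gdv dgv gdv dgv pv pv dgv — and concatenate.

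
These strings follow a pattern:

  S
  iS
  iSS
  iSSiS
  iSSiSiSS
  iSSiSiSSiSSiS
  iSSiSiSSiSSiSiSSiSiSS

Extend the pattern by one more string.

iSSiSiSSiSSiSiSSiSiSSiSSiSiSSiSSiS

Each term (from the third on) is the previous term followed by the one before it: term 3 = iS·S = iSS.
So term 8 is iSSiSiSSiSSiSiSSiSiSS·iSSiSiSSiSSiS.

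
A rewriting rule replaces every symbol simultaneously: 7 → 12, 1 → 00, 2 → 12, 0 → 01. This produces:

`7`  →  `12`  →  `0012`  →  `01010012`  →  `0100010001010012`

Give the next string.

Replace each of the 16 characters of 0100010001010012 in place — 01 00 01 01 01 00 01 01 01 00 01 00 01 01 00 12 — and concatenate.

01000101010001010100010001010012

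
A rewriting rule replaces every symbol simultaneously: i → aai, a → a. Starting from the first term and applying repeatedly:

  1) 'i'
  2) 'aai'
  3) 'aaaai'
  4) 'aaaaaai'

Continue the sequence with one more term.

Expanding aaaaaai: a→a, a→a, a→a, a→a, a→a, a→a, i→aai. Concatenated: a a a a a a aai.

aaaaaaaai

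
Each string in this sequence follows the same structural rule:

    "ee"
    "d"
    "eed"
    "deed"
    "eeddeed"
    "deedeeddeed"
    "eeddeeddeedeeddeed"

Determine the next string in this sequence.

This is a Fibonacci-style word recurrence s(k) = s(k−2)·s(k−1): e.g. ee·d = eed.
The next term joins deedeeddeed and eeddeeddeedeeddeed.

deedeeddeedeeddeeddeedeeddeed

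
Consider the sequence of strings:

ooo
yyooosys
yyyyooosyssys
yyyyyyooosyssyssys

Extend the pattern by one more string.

Every step adds yy to the front and sys to the end of the previous string.
Applying this once more to yyyyyyooosyssyssys:

yyyyyyyyooosyssyssyssys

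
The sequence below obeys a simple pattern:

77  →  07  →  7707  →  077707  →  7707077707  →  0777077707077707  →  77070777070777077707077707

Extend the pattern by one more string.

This is a Fibonacci-style word recurrence s(k) = s(k−2)·s(k−1): e.g. 77·07 = 7707.
So term 8 is 0777077707077707·77070777070777077707077707.

077707770707770777070777070777077707077707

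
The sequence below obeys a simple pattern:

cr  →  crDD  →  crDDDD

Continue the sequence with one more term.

crDDDDDD

The strings grow by a fixed suffix DD each time.
So the next term is crDDDD·DD.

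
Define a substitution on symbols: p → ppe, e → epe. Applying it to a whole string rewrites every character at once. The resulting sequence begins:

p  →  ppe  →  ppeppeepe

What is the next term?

Rewriting each symbol of ppeppeepe: p→ppe, p→ppe, e→epe, p→ppe, p→ppe, e→epe, e→epe, p→ppe, e→epe, which concatenates to ppe ppe epe ppe ppe epe epe ppe epe.

ppeppeepeppeppeepeepeppeepe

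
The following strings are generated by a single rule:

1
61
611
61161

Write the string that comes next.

This is a Fibonacci-style word recurrence s(k) = s(k−1)·s(k−2): e.g. 61·1 = 611.
Continuing: 61161 · 611 gives term 5.

61161611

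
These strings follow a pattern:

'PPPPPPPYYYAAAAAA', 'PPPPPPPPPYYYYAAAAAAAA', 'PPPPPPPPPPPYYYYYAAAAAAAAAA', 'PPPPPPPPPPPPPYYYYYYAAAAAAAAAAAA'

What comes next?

Reading off run lengths: P runs 7, 9, 11, 13; Y runs 3, 4, 5, 6; A runs 6, 8, 10, 12 — each is linear in n, where the shown terms are n = 3, 4, 5, 6.
At n = 7 the blocks have lengths 15, 7, 14.

PPPPPPPPPPPPPPPYYYYYYYAAAAAAAAAAAAAA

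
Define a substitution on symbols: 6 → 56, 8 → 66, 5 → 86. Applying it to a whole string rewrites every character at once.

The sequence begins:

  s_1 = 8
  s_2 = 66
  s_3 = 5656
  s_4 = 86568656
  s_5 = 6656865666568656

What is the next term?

φ(6656865666568656) expands symbol-by-symbol to 56 56 86 56 66 56 86 56 56 56 86 56 66 56 86 56; joining the 16 pieces gives the next term.

56568656665686565656865666568656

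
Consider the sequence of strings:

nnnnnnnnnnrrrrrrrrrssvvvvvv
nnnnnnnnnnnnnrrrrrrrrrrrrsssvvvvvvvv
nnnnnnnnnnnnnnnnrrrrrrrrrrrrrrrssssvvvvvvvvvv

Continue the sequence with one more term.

The n-th term is 3n+1 n's then 3n r's then n-1 s's then 2n v's, where the shown terms are n = 3, 4, 5.
Setting n = 6 gives 19, 18, 5, 12 characters in each block.

nnnnnnnnnnnnnnnnnnnrrrrrrrrrrrrrrrrrrsssssvvvvvvvvvvvv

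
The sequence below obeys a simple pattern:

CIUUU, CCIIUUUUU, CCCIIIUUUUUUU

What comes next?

CCCCIIIIUUUUUUUUU

Term n consists of n-1 C's, followed by n-1 I's, followed by 2n-1 U's, where the shown terms are n = 2, 3, 4.
Setting n = 5 gives 4, 4, 9 characters in each block.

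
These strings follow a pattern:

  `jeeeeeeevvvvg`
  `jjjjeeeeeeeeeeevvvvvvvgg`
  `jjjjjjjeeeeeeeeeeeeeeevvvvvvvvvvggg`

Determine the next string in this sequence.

Term n consists of 3n-2 j's, followed by 4n+3 e's, followed by 3n+1 v's, followed by n g's (n = 1, 2, …).
Setting n = 4 gives 10, 19, 13, 4 characters in each block.

jjjjjjjjjjeeeeeeeeeeeeeeeeeeevvvvvvvvvvvvvgggg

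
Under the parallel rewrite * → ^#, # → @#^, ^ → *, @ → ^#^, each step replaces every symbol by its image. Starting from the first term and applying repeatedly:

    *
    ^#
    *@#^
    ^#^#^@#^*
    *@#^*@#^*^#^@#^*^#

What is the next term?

^#^#^@#^*^#^#^@#^*^#*@#^*^#^@#^*^#*@#^

φ(*@#^*@#^*^#^@#^*^#) expands symbol-by-symbol to ^# ^#^ @#^ * ^# ^#^ @#^ * ^# * @#^ * ^#^ @#^ * ^# * @#^; joining the 18 pieces gives the next term.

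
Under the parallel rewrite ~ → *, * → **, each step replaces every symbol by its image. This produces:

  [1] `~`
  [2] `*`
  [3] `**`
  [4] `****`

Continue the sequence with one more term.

Apply φ to **** symbol by symbol: *→**, *→**, *→**, *→**; joined: ** ** ** **.

********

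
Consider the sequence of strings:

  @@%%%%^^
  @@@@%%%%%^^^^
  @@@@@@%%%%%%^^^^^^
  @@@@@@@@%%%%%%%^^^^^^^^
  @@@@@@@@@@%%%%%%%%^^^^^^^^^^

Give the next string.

@@@@@@@@@@@@%%%%%%%%%^^^^^^^^^^^^

Reading off run lengths: @ runs 2, 4, 6, 8, 10; % runs 4, 5, 6, 7, 8; ^ runs 2, 4, 6, 8, 10 — each is linear in n (n = 1, 2, …).
Setting n = 6 gives 12, 9, 12 characters in each block.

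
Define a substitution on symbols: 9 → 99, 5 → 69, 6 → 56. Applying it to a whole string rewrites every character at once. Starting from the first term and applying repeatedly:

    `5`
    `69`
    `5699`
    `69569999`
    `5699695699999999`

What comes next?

Rewriting the 16 symbols of 5699695699999999 one by one yields 69 56 99 99 56 99 69 56 99 99 99 99 99 99 99 99; concatenated:

69569999569969569999999999999999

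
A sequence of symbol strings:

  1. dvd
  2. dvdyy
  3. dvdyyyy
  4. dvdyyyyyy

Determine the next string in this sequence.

Every step adds yy to the end: s(k+1) = s(k)·yy.
One more step from dvdyyyyyy gives the answer.

dvdyyyyyyyy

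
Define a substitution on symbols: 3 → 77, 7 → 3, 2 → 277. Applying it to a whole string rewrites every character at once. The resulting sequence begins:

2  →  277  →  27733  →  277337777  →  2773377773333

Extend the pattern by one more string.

277337777333377777777

Replace each of the 13 characters of 2773377773333 in place — 277 3 3 77 77 3 3 3 3 77 77 77 77 — and concatenate.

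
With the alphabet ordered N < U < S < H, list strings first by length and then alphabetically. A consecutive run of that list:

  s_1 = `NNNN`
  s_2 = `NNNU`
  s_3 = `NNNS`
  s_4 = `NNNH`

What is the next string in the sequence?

NNUN

The successor of NNNH increments the rightmost position that isn't already H and resets every position after it to N.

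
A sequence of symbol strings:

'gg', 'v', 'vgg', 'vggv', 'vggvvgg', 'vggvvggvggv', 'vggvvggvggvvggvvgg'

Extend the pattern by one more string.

vggvvggvggvvggvvggvggvvggvggv

Each term (from the third on) is the previous term followed by the one before it: term 3 = v·gg = vgg.
Continuing: vggvvggvggvvggvvgg · vggvvggvggv gives term 8.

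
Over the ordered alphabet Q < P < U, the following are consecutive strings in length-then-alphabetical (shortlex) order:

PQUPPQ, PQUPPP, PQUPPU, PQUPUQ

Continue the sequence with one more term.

PQUPUP

Find the rightmost character of PQUPUQ below U, bump it to the next letter, and reset everything to its right to Q.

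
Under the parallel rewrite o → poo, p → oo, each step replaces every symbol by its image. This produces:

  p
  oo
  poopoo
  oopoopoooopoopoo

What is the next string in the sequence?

Rewriting the 16 symbols of oopoopoooopoopoo one by one yields poo poo oo poo poo oo poo poo poo poo oo poo poo oo poo poo; concatenated:

poopoooopoopoooopoopoopoopoooopoopoooopoopoo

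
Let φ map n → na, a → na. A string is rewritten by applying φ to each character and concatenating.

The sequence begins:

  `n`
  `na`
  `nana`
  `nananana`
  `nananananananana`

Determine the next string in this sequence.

Replace each of the 16 characters of nananananananana in place — na na na na na na na na na na na na na na na na — and concatenate.

nananananananananananananananana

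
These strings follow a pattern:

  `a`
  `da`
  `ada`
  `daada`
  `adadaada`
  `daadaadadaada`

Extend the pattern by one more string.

Each term (from the third on) is the two preceding terms concatenated in order: term 3 = a·da = ada.
The next term joins adadaada and daadaadadaada.

adadaadadaadaadadaada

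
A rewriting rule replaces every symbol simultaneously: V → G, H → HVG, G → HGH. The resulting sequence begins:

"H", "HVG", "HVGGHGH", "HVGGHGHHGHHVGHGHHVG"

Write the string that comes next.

φ(HVGGHGHHGHHVGHGHHVG) expands symbol-by-symbol to HVG G HGH HGH HVG HGH HVG HVG HGH HVG HVG G HGH HVG HGH HVG HVG G HGH; joining the 19 pieces gives the next term.

HVGGHGHHGHHVGHGHHVGHVGHGHHVGHVGGHGHHVGHGHHVGHVGGHGH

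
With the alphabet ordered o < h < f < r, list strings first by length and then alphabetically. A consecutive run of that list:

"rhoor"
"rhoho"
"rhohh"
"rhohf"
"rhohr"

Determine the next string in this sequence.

Treat rhohr as a base-4 numeral over the given alphabet and add one, carrying through any trailing r's.

rhofo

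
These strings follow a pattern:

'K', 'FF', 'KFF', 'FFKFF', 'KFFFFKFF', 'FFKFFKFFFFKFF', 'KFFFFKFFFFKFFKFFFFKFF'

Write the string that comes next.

This is a Fibonacci-style word recurrence s(k) = s(k−2)·s(k−1): e.g. K·FF = KFF.
Continuing: FFKFFKFFFFKFF · KFFFFKFFFFKFFKFFFFKFF gives term 8.

FFKFFKFFFFKFFKFFFFKFFFFKFFKFFFFKFF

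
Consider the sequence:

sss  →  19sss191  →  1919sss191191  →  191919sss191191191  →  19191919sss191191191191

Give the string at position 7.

s(k+1) = 19·s(k)·191, so each term gains 19 as a prefix and 191 as a suffix.
From 19191919sss191191191191, 2 further steps: 19191919sss191191191191 → 1919191919sss191191191191191 → (answer).

191919191919sss191191191191191191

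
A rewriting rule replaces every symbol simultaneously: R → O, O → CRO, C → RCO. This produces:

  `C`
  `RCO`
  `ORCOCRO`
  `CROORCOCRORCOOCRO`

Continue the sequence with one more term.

Applying the rule to each of the 17 symbols of CROORCOCRORCOOCRO gives the pieces RCO O CRO CRO O RCO CRO RCO O CRO O RCO CRO CRO RCO O CRO, which concatenate to the answer.

RCOOCROCROORCOCRORCOOCROORCOCROCRORCOOCRO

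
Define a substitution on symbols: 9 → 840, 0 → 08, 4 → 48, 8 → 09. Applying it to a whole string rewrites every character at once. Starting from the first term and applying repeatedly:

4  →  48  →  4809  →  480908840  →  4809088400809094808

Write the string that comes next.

Applying the rule to each of the 19 symbols of 4809088400809094808 gives the pieces 48 09 08 840 08 09 09 48 08 08 09 08 840 08 840 48 09 08 09, which concatenate to the answer.

48090884008090948080809088400884048090809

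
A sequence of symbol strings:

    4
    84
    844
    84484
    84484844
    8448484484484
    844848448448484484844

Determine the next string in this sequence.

8448484484484844848448448484484484

From term 3 onward, concatenate the last term with the second-to-last: 84·4 = 844, 844·84 = 84484, …
Continuing: 844848448448484484844 · 8448484484484 gives term 8.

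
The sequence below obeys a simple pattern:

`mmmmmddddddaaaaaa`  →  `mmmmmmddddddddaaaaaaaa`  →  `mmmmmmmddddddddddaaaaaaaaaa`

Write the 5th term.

mmmmmmmmmddddddddddddddaaaaaaaaaaaaaa

The n-th term is n+2 m's then 2n d's then 2n a's, where the shown terms are n = 3, 4, 5.
At n = 7 the blocks have lengths 9, 14, 14.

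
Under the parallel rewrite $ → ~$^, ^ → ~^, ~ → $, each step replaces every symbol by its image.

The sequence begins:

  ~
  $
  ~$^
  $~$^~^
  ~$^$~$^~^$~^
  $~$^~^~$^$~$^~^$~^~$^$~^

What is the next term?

Rewriting the 24 symbols of $~$^~^~$^$~$^~^$~^~$^$~^ one by one yields ~$^ $ ~$^ ~^ $ ~^ $ ~$^ ~^ ~$^ $ ~$^ ~^ $ ~^ ~$^ $ ~^ $ ~$^ ~^ ~$^ $ ~^; concatenated:

~$^$~$^~^$~^$~$^~^~$^$~$^~^$~^~$^$~^$~$^~^~$^$~^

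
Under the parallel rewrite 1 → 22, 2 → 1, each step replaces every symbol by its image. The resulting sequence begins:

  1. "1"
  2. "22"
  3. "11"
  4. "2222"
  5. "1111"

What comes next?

22222222

Expanding 1111: 1→22, 1→22, 1→22, 1→22. Concatenated: 22 22 22 22.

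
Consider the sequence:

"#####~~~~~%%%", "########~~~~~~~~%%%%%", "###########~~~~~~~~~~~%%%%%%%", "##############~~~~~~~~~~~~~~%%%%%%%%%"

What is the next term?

Each string has the form #^{3n+2} ~^{3n+2} %^{2n+1} (n = 1, 2, …).
For the next term, n = 5, so the run lengths are 17, 17, 11.

#################~~~~~~~~~~~~~~~~~%%%%%%%%%%%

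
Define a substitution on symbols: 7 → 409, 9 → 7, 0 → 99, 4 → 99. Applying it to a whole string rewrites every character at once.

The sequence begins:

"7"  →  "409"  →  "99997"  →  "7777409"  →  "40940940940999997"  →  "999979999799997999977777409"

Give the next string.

φ(999979999799997999977777409) expands symbol-by-symbol to 7 7 7 7 409 7 7 7 7 409 7 7 7 7 409 7 7 7 7 409 409 409 409 409 99 99 7; joining the 27 pieces gives the next term.

777740977774097777409777740940940940940999997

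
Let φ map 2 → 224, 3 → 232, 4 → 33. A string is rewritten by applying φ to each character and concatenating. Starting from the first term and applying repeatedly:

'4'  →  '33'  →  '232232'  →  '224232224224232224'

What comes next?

φ(224232224224232224) expands symbol-by-symbol to 224 224 33 224 232 224 224 224 33 224 224 33 224 232 224 224 224 33; joining the 18 pieces gives the next term.

22422433224232224224224332242243322423222422422433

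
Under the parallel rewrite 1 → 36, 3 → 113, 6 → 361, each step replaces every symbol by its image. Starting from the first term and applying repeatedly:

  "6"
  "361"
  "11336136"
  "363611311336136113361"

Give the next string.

Rewriting the 21 symbols of 363611311336136113361 one by one yields 113 361 113 361 36 36 113 36 36 113 113 361 36 113 361 36 36 113 113 361 36; concatenated:

1133611133613636113363611311336136113361363611311336136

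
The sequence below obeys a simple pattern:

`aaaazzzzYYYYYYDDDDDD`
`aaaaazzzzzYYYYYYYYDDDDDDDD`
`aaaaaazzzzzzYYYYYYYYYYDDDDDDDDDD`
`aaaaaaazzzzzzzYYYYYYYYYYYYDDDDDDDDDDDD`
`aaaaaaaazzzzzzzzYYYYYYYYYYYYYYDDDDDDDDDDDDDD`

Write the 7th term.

aaaaaaaaaazzzzzzzzzzYYYYYYYYYYYYYYYYYYDDDDDDDDDDDDDDDDDD

Each string has the form a^{n+1} z^{n+1} Y^{2n} D^{2n}, where the shown terms are n = 3, 4, 5, 6, 7.
For term 7, n = 9, so the run lengths are 10, 10, 18, 18.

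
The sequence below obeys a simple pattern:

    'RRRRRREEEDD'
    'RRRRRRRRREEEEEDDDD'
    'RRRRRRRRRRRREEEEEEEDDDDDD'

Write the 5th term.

The n-th term is 3n R's then 2n-1 E's then 2n-2 D's, where the shown terms are n = 2, 3, 4.
Setting n = 6 gives 18, 11, 10 characters in each block.

RRRRRRRRRRRRRRRRRREEEEEEEEEEEDDDDDDDDDD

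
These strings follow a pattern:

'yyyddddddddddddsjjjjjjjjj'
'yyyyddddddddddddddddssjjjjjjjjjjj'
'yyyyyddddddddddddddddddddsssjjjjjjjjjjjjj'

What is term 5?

yyyyyyyddddddddddddddddddddddddddddsssssjjjjjjjjjjjjjjjjj

Reading off run lengths: y runs 3, 4, 5; d runs 12, 16, 20; s runs 1, 2, 3; j runs 9, 11, 13 — each is linear in n, where the shown terms are n = 3, 4, 5.
At n = 7 the blocks have lengths 7, 28, 5, 17.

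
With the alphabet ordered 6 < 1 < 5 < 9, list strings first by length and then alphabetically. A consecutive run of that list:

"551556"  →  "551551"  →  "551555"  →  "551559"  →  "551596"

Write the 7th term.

551595

Continuing the enumeration 2 steps past 551596: 551596 → 551591 → (answer).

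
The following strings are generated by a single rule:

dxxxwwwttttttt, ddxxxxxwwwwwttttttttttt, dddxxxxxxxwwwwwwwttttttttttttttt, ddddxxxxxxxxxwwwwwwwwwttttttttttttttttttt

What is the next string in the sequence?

dddddxxxxxxxxxxxwwwwwwwwwwwttttttttttttttttttttttt

The n-th term is n d's then 2n+1 x's then 2n+1 w's then 4n+3 t's (n = 1, 2, …).
For the next term, n = 5, so the run lengths are 5, 11, 11, 23.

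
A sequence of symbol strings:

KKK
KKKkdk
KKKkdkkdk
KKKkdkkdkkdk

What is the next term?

Every step adds kdk to the end: s(k+1) = s(k)·kdk.
So the next term is KKKkdkkdkkdk·kdk.

KKKkdkkdkkdkkdk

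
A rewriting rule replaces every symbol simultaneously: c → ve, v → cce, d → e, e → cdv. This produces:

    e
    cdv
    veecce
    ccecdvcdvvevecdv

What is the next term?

Rewriting the 16 symbols of ccecdvcdvvevecdv one by one yields ve ve cdv ve e cce ve e cce cce cdv cce cdv ve e cce; concatenated:

vevecdvveecceveecceccecdvccecdvveecce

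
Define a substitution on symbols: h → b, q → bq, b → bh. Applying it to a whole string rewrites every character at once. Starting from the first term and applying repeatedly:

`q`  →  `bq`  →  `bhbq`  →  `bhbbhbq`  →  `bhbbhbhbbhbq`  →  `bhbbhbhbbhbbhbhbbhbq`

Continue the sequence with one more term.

Rewriting the 20 symbols of bhbbhbhbbhbbhbhbbhbq one by one yields bh b bh bh b bh b bh bh b bh bh b bh b bh bh b bh bq; concatenated:

bhbbhbhbbhbbhbhbbhbhbbhbbhbhbbhbq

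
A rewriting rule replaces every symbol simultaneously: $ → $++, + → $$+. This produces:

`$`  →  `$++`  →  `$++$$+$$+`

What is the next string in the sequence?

Expanding $++$$+$$+: $→$++, +→$$+, +→$$+, $→$++, $→$++, +→$$+, $→$++, $→$++, +→$$+. Concatenated: $++ $$+ $$+ $++ $++ $$+ $++ $++ $$+.

$++$$+$$+$++$++$$+$++$++$$+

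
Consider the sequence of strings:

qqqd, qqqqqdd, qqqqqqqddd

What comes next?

qqqqqqqqqdddd

Each string has the form q^{2n-1} d^{n-1}, where the shown terms are n = 2, 3, 4.
For the next term, n = 5, so the run lengths are 9, 4.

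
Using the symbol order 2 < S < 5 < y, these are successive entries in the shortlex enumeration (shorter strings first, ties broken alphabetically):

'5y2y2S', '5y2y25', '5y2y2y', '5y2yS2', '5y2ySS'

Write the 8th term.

5y2y52

Continuing the enumeration 3 steps past 5y2ySS: 5y2ySS → 5y2yS5 → 5y2ySy → (answer).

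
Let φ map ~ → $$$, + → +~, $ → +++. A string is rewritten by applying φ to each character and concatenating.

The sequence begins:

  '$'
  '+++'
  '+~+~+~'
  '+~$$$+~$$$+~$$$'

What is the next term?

Rewriting the 15 symbols of +~$$$+~$$$+~$$$ one by one yields +~ $$$ +++ +++ +++ +~ $$$ +++ +++ +++ +~ $$$ +++ +++ +++; concatenated:

+~$$$++++++++++~$$$++++++++++~$$$+++++++++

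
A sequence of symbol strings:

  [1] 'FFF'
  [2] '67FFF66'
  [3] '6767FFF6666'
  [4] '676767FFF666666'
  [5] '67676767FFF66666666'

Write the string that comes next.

s(k+1) = 67·s(k)·66, so each term gains 67 as a prefix and 66 as a suffix.
So the next term is 67·67676767FFF66666666·66.

6767676767FFF6666666666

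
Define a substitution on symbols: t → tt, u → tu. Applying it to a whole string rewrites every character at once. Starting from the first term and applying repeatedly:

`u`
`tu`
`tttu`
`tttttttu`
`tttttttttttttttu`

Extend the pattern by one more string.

Applying the rule to each of the 16 symbols of tttttttttttttttu gives the pieces tt tt tt tt tt tt tt tt tt tt tt tt tt tt tt tu, which concatenate to the answer.

tttttttttttttttttttttttttttttttu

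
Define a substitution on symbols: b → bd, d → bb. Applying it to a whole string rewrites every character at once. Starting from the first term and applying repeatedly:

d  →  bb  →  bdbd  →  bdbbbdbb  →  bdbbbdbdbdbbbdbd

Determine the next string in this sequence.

Applying the rule to each of the 16 symbols of bdbbbdbdbdbbbdbd gives the pieces bd bb bd bd bd bb bd bb bd bb bd bd bd bb bd bb, which concatenate to the answer.

bdbbbdbdbdbbbdbbbdbbbdbdbdbbbdbb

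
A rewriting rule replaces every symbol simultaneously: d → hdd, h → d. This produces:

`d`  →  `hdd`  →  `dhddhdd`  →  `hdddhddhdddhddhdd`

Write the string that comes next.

dhddhddhdddhddhdddhddhddhdddhddhdddhddhdd

Applying the rule to each of the 17 symbols of hdddhddhdddhddhdd gives the pieces d hdd hdd hdd d hdd hdd d hdd hdd hdd d hdd hdd d hdd hdd, which concatenate to the answer.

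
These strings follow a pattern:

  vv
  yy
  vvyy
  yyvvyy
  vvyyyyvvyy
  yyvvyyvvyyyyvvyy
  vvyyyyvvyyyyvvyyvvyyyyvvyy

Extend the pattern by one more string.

Each term (from the third on) is the two preceding terms concatenated in order: term 3 = vv·yy = vvyy.
Continuing: yyvvyyvvyyyyvvyy · vvyyyyvvyyyyvvyyvvyyyyvvyy gives term 8.

yyvvyyvvyyyyvvyyvvyyyyvvyyyyvvyyvvyyyyvvyy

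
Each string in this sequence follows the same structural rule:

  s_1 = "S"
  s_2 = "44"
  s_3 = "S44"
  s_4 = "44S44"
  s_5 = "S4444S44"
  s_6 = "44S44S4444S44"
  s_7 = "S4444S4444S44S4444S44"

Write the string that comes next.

This is a Fibonacci-style word recurrence s(k) = s(k−2)·s(k−1): e.g. S·44 = S44.
So term 8 is 44S44S4444S44·S4444S4444S44S4444S44.

44S44S4444S44S4444S4444S44S4444S44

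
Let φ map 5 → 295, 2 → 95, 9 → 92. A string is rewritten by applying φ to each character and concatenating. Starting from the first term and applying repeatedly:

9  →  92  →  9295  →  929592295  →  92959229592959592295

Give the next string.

φ(92959229592959592295) expands symbol-by-symbol to 92 95 92 295 92 95 95 92 295 92 95 92 295 92 295 92 95 95 92 295; joining the 20 pieces gives the next term.

929592295929595922959295922959229592959592295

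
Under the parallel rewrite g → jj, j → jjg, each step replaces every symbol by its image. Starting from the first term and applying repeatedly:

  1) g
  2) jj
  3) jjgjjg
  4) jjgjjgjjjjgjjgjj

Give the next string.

Rewriting the 16 symbols of jjgjjgjjjjgjjgjj one by one yields jjg jjg jj jjg jjg jj jjg jjg jjg jjg jj jjg jjg jj jjg jjg; concatenated:

jjgjjgjjjjgjjgjjjjgjjgjjgjjgjjjjgjjgjjjjgjjg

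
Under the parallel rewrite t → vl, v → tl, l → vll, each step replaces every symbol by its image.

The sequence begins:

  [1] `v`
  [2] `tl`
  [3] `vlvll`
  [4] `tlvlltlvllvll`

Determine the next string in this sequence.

vlvlltlvllvllvlvlltlvllvlltlvllvll

Applying the rule to each of the 13 symbols of tlvlltlvllvll gives the pieces vl vll tl vll vll vl vll tl vll vll tl vll vll, which concatenate to the answer.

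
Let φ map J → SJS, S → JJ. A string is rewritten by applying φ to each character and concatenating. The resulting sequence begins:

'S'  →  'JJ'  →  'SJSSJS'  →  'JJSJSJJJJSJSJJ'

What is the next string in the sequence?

SJSSJSJJSJSJJSJSSJSSJSSJSJJSJSJJSJSSJS

Applying the rule to each of the 14 symbols of JJSJSJJJJSJSJJ gives the pieces SJS SJS JJ SJS JJ SJS SJS SJS SJS JJ SJS JJ SJS SJS, which concatenate to the answer.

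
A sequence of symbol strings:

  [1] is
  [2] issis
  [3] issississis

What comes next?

Each string is two copies of the previous one joined by 's'.
Doubling issississis with 's' between the halves:

issississississississis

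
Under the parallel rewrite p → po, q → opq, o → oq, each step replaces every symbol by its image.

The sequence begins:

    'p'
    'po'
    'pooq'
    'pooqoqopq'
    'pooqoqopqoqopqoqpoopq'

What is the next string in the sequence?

Rewriting the 21 symbols of pooqoqopqoqopqoqpoopq one by one yields po oq oq opq oq opq oq po opq oq opq oq po opq oq opq po oq oq po opq; concatenated:

pooqoqopqoqopqoqpoopqoqopqoqpoopqoqopqpooqoqpoopq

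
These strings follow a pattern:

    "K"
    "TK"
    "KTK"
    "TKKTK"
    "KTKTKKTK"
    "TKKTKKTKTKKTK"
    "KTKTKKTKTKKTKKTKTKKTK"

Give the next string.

From term 3 onward, concatenate the second-to-last term with the last: K·TK = KTK, TK·KTK = TKKTK, …
The next term joins TKKTKKTKTKKTK and KTKTKKTKTKKTKKTKTKKTK.

TKKTKKTKTKKTKKTKTKKTKTKKTKKTKTKKTK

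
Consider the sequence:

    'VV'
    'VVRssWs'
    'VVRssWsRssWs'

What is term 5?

VVRssWsRssWsRssWsRssWs

The strings grow by a fixed suffix RssWs each time.
From VVRssWsRssWs, 2 further steps: VVRssWsRssWs → VVRssWsRssWsRssWs → (answer).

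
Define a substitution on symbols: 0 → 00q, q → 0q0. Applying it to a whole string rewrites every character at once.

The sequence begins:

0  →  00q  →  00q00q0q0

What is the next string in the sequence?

00q00q0q000q00q0q000q0q000q

Rewriting each symbol of 00q00q0q0: 0→00q, 0→00q, q→0q0, 0→00q, 0→00q, q→0q0, 0→00q, q→0q0, 0→00q, which concatenates to 00q 00q 0q0 00q 00q 0q0 00q 0q0 00q.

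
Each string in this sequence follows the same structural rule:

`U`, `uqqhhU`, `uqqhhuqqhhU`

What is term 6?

The strings grow by a fixed prefix uqqhh each time.
From uqqhhuqqhhU, 3 further steps: uqqhhuqqhhU → uqqhhuqqhhuqqhhU → uqqhhuqqhhuqqhhuqqhhU → (answer).

uqqhhuqqhhuqqhhuqqhhuqqhhU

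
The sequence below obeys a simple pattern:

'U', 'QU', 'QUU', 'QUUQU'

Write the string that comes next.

QUUQUQUU

This is a Fibonacci-style word recurrence s(k) = s(k−1)·s(k−2): e.g. QU·U = QUU.
The next term joins QUUQU and QUU.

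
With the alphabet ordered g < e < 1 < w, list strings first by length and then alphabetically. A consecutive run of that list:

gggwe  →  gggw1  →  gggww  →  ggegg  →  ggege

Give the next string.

Treat ggege as a base-4 numeral over the given alphabet and add one, carrying through any trailing w's.

ggeg1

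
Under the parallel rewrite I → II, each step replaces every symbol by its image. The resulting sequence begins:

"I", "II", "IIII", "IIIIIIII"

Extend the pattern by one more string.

Apply φ to IIIIIIII symbol by symbol: I→II, I→II, I→II, I→II, I→II, I→II, I→II, I→II; joined: II II II II II II II II.

IIIIIIIIIIIIIIII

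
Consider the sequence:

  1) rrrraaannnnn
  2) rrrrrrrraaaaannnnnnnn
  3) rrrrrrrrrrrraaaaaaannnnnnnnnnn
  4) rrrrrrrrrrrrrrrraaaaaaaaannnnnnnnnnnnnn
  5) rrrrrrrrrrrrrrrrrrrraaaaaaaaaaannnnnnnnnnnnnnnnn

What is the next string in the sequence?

rrrrrrrrrrrrrrrrrrrrrrrraaaaaaaaaaaaannnnnnnnnnnnnnnnnnnn

Reading off run lengths: r runs 4, 8, 12, 16, 20; a runs 3, 5, 7, 9, 11; n runs 5, 8, 11, 14, 17 — each is linear in n (n = 1, 2, …).
For the next term, n = 6, so the run lengths are 24, 13, 20.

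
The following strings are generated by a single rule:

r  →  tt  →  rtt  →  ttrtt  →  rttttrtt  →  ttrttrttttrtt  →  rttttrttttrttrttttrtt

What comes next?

ttrttrttttrttrttttrttttrttrttttrtt

This is a Fibonacci-style word recurrence s(k) = s(k−2)·s(k−1): e.g. r·tt = rtt.
Continuing: ttrttrttttrtt · rttttrttttrttrttttrtt gives term 8.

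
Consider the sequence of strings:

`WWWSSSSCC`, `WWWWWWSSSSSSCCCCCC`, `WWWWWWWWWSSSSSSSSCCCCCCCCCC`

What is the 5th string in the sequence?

The n-th term is 3n W's then 2n+2 S's then 4n-2 C's (n = 1, 2, …).
Setting n = 5 gives 15, 12, 18 characters in each block.

WWWWWWWWWWWWWWWSSSSSSSSSSSSCCCCCCCCCCCCCCCCCC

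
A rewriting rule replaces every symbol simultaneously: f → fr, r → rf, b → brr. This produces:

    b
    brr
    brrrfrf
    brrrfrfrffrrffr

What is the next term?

brrrfrfrffrrffrrffrfrrfrffrfrrf

Replace each of the 15 characters of brrrfrfrffrrffr in place — brr rf rf rf fr rf fr rf fr fr rf rf fr fr rf — and concatenate.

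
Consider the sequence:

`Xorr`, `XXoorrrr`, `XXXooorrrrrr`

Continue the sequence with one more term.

XXXXoooorrrrrrrr

The n-th term is n X's then n o's then 2n r's (n = 1, 2, …).
Setting n = 4 gives 4, 4, 8 characters in each block.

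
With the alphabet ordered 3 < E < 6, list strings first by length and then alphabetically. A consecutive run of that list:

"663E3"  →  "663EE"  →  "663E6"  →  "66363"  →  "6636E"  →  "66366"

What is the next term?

66E33

Find the rightmost character of 66366 below 6, bump it to the next letter, and reset everything to its right to 3.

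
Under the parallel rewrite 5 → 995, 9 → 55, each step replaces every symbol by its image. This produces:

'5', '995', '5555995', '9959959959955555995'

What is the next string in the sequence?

Replace each of the 19 characters of 9959959959955555995 in place — 55 55 995 55 55 995 55 55 995 55 55 995 995 995 995 995 55 55 995 — and concatenate.

55559955555995555599555559959959959959955555995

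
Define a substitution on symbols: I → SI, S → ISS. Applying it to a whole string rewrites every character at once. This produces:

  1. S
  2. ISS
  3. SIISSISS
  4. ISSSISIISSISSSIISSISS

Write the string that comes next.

Rewriting the 21 symbols of ISSSISIISSISSSIISSISS one by one yields SI ISS ISS ISS SI ISS SI SI ISS ISS SI ISS ISS ISS SI SI ISS ISS SI ISS ISS; concatenated:

SIISSISSISSSIISSSISIISSISSSIISSISSISSSISIISSISSSIISSISS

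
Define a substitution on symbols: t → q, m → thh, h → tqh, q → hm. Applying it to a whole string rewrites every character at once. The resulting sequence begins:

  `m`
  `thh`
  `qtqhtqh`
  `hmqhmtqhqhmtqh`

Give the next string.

φ(hmqhmtqhqhmtqh) expands symbol-by-symbol to tqh thh hm tqh thh q hm tqh hm tqh thh q hm tqh; joining the 14 pieces gives the next term.

tqhthhhmtqhthhqhmtqhhmtqhthhqhmtqh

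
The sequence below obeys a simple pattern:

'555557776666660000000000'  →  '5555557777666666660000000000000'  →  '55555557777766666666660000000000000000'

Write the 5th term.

5555555557777777666666666666660000000000000000000000

The n-th term is n+2 5's then n 7's then 2n 6's then 3n+1 0's, where the shown terms are n = 3, 4, 5.
For term 5, n = 7, so the run lengths are 9, 7, 14, 22.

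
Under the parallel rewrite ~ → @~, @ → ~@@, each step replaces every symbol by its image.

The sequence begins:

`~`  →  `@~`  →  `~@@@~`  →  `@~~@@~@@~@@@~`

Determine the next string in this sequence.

~@@@~@~~@@~@@@~~@@~@@@~~@@~@@~@@@~

Applying the rule to each of the 13 symbols of @~~@@~@@~@@@~ gives the pieces ~@@ @~ @~ ~@@ ~@@ @~ ~@@ ~@@ @~ ~@@ ~@@ ~@@ @~, which concatenate to the answer.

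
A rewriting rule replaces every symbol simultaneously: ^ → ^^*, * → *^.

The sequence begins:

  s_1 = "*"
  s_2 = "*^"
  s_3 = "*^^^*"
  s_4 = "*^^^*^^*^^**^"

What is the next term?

Rewriting the 13 symbols of *^^^*^^*^^**^ one by one yields *^ ^^* ^^* ^^* *^ ^^* ^^* *^ ^^* ^^* *^ *^ ^^*; concatenated:

*^^^*^^*^^**^^^*^^**^^^*^^**^*^^^*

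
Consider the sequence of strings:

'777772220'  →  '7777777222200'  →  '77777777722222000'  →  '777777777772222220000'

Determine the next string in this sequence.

7777777777777222222200000

The n-th term is 2n+1 7's then n+1 2's then n-1 0's, where the shown terms are n = 2, 3, 4, 5.
At n = 6 the blocks have lengths 13, 7, 5.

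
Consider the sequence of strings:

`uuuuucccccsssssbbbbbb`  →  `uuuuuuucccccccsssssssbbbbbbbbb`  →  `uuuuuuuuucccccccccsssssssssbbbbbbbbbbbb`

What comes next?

uuuuuuuuuuucccccccccccsssssssssssbbbbbbbbbbbbbbb

Reading off run lengths: u runs 5, 7, 9; c runs 5, 7, 9; s runs 5, 7, 9; b runs 6, 9, 12 — each is linear in n (n = 1, 2, …).
At n = 4 the blocks have lengths 11, 11, 11, 15.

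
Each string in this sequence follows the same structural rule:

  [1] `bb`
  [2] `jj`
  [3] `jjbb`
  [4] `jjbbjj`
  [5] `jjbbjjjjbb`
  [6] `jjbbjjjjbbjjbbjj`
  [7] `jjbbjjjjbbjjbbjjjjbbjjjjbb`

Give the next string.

jjbbjjjjbbjjbbjjjjbbjjjjbbjjbbjjjjbbjjbbjj

Each term (from the third on) is the previous term followed by the one before it: term 3 = jj·bb = jjbb.
So term 8 is jjbbjjjjbbjjbbjjjjbbjjjjbb·jjbbjjjjbbjjbbjj.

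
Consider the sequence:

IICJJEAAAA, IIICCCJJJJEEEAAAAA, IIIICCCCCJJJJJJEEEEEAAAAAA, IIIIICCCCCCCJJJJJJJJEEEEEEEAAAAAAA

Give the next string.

Reading off run lengths: I runs 2, 3, 4, 5; C runs 1, 3, 5, 7; J runs 2, 4, 6, 8; E runs 1, 3, 5, 7; A runs 4, 5, 6, 7 — each is linear in n (n = 1, 2, …).
At n = 5 the blocks have lengths 6, 9, 10, 9, 8.

IIIIIICCCCCCCCCJJJJJJJJJJEEEEEEEEEAAAAAAAA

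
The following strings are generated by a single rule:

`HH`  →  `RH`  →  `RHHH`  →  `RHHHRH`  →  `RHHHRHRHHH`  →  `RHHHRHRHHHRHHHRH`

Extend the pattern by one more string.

This is a Fibonacci-style word recurrence s(k) = s(k−1)·s(k−2): e.g. RH·HH = RHHH.
Continuing: RHHHRHRHHHRHHHRH · RHHHRHRHHH gives term 7.

RHHHRHRHHHRHHHRHRHHHRHRHHH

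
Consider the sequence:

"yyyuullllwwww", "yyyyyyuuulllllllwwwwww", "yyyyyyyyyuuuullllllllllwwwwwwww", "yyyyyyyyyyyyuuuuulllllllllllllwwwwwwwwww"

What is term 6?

Term n consists of 3n y's, followed by n+1 u's, followed by 3n+1 l's, followed by 2n+2 w's (n = 1, 2, …).
For term 6, n = 6, so the run lengths are 18, 7, 19, 14.

yyyyyyyyyyyyyyyyyyuuuuuuulllllllllllllllllllwwwwwwwwwwwwww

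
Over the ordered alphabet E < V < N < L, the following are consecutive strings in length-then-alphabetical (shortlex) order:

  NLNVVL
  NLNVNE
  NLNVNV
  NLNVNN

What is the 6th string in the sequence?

Continuing the enumeration 2 steps past NLNVNN: NLNVNN → NLNVNL → (answer).

NLNVLE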